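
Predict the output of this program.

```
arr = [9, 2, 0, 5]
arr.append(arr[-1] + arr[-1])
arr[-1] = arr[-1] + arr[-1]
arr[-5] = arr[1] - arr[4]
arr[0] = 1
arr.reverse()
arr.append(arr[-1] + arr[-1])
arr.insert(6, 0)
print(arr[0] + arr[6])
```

append arr[-1]+arr[-1] = 5+5 = 10 → [9, 2, 0, 5, 10]
arr[-1] = arr[-1]+arr[-1] = 10+10 = 20 → [9, 2, 0, 5, 20]
arr[-5] = arr[1]-arr[4] = 2-20 = -18 → [-18, 2, 0, 5, 20]
arr[0] = 1 → [1, 2, 0, 5, 20]
reverse → [20, 5, 0, 2, 1]
append arr[-1]+arr[-1] = 1+1 = 2 → [20, 5, 0, 2, 1, 2]
insert 0 at 6 → [20, 5, 0, 2, 1, 2, 0]
arr[0]+arr[6] = 20+0 = 20

20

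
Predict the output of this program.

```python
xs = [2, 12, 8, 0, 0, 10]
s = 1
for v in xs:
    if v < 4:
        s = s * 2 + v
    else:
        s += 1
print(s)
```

v=2: <4, s = 1*2+2 = 4
v=12: not <4, s = 4+1 = 5
v=8: not <4, s = 5+1 = 6
v=0: <4, s = 6*2+0 = 12
v=0: <4, s = 12*2+0 = 24
v=10: not <4, s = 24+1 = 25

25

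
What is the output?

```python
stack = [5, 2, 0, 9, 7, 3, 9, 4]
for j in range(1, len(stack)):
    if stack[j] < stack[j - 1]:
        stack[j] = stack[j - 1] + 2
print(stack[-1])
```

j=1: 2<5, stack[1] = 5+2 = 7 → [5, 7, 0, 9, 7, 3, 9, 4]
j=2: 0<7, stack[2] = 7+2 = 9 → [5, 7, 9, 9, 7, 3, 9, 4]
j=3: 9>=9, unchanged → [5, 7, 9, 9, 7, 3, 9, 4]
j=4: 7<9, stack[4] = 9+2 = 11 → [5, 7, 9, 9, 11, 3, 9, 4]
j=5: 3<11, stack[5] = 11+2 = 13 → [5, 7, 9, 9, 11, 13, 9, 4]
j=6: 9<13, stack[6] = 13+2 = 15 → [5, 7, 9, 9, 11, 13, 15, 4]
j=7: 4<15, stack[7] = 15+2 = 17 → [5, 7, 9, 9, 11, 13, 15, 17]

17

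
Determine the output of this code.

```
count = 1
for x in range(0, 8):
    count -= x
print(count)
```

x=0: count = 1-0 = 1
x=1: count = 1-1 = 0
x=2: count = 0-2 = -2
x=3: count = (-2)-3 = -5
x=4: count = (-5)-4 = -9
x=5: count = (-9)-5 = -14
x=6: count = (-14)-6 = -20
x=7: count = (-20)-7 = -27

-27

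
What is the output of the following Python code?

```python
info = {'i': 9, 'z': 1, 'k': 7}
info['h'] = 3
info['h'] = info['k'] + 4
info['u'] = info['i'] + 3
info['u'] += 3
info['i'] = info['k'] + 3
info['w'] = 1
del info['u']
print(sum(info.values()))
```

30

info['h'] = 3 → {'i': 9, 'z': 1, 'k': 7, 'h': 3}
info['h'] = info['k']+4 = 11 → {'i': 9, 'z': 1, 'k': 7, 'h': 11}
info['u'] = info['i']+3 = 12 → {'i': 9, 'z': 1, 'k': 7, 'h': 11, 'u': 12}
info['u'] = 12+3 = 15 → {'i': 9, 'z': 1, 'k': 7, 'h': 11, 'u': 15}
info['i'] = info['k']+3 = 10 → {'i': 10, 'z': 1, 'k': 7, 'h': 11, 'u': 15}
info['w'] = 1 → {'i': 10, 'z': 1, 'k': 7, 'h': 11, 'u': 15, 'w': 1}
del 'u' → {'i': 10, 'z': 1, 'k': 7, 'h': 11, 'w': 1}
sum of values = 30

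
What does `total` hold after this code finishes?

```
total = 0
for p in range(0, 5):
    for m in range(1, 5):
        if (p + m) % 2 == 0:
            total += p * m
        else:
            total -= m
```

p=0,m=1: odd sum, total = 0-1 = -1
p=0,m=2: even sum, total = (-1)+0 = -1
p=0,m=3: odd sum, total = (-1)-3 = -4
p=0,m=4: even sum, total = (-4)+0 = -4
p=1,m=1: even sum, total = (-4)+1 = -3
p=1,m=2: odd sum, total = (-3)-2 = -5
p=1,m=3: even sum, total = (-5)+3 = -2
p=1,m=4: odd sum, total = (-2)-4 = -6
p=2,m=1: odd sum, total = (-6)-1 = -7
p=2,m=2: even sum, total = (-7)+4 = -3
p=2,m=3: odd sum, total = (-3)-3 = -6
p=2,m=4: even sum, total = (-6)+8 = 2
p=3,m=1: even sum, total = 2+3 = 5
p=3,m=2: odd sum, total = 5-2 = 3
p=3,m=3: even sum, total = 3+9 = 12
p=3,m=4: odd sum, total = 12-4 = 8
p=4,m=1: odd sum, total = 8-1 = 7
p=4,m=2: even sum, total = 7+8 = 15
p=4,m=3: odd sum, total = 15-3 = 12
p=4,m=4: even sum, total = 12+16 = 28

28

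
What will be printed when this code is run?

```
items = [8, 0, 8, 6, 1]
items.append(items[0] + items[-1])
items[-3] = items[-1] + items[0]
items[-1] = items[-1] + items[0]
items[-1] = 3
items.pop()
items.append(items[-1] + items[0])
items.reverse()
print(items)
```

[9, 1, 17, 8, 0, 8]

append items[0]+items[-1] = 8+1 = 9 → [8, 0, 8, 6, 1, 9]
items[-3] = items[-1]+items[0] = 9+8 = 17 → [8, 0, 8, 17, 1, 9]
items[-1] = items[-1]+items[0] = 9+8 = 17 → [8, 0, 8, 17, 1, 17]
items[-1] = 3 → [8, 0, 8, 17, 1, 3]
pop() removes 3 → [8, 0, 8, 17, 1]
append items[-1]+items[0] = 1+8 = 9 → [8, 0, 8, 17, 1, 9]
reverse → [9, 1, 17, 8, 0, 8]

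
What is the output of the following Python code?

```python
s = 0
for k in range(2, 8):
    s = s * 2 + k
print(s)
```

183

k=2: s = 0*2+2 = 2
k=3: s = 2*2+3 = 7
k=4: s = 7*2+4 = 18
k=5: s = 18*2+5 = 41
k=6: s = 41*2+6 = 88
k=7: s = 88*2+7 = 183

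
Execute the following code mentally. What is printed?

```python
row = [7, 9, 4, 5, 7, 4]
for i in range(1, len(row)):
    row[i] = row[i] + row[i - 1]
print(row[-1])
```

i=1: row[1] = 9+7 = 16 → [7, 16, 4, 5, 7, 4]
i=2: row[2] = 4+16 = 20 → [7, 16, 20, 5, 7, 4]
i=3: row[3] = 5+20 = 25 → [7, 16, 20, 25, 7, 4]
i=4: row[4] = 7+25 = 32 → [7, 16, 20, 25, 32, 4]
i=5: row[5] = 4+32 = 36 → [7, 16, 20, 25, 32, 36]

36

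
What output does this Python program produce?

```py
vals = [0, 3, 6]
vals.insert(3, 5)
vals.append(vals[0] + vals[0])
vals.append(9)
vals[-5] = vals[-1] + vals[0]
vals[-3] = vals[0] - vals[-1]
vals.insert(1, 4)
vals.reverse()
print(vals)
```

insert 5 at 3 → [0, 3, 6, 5]
append vals[0]+vals[0] = 0+0 = 0 → [0, 3, 6, 5, 0]
append 9 → [0, 3, 6, 5, 0, 9]
vals[-5] = vals[-1]+vals[0] = 9+0 = 9 → [0, 9, 6, 5, 0, 9]
vals[-3] = vals[0]-vals[-1] = 0-9 = -9 → [0, 9, 6, -9, 0, 9]
insert 4 at 1 → [0, 4, 9, 6, -9, 0, 9]
reverse → [9, 0, -9, 6, 9, 4, 0]

[9, 0, -9, 6, 9, 4, 0]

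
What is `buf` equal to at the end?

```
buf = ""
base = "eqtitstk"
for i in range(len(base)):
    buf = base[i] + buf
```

i=0: prepend 'e' → 'e'
i=1: prepend 'q' → 'qe'
i=2: prepend 't' → 'tqe'
i=3: prepend 'i' → 'itqe'
i=4: prepend 't' → 'titqe'
i=5: prepend 's' → 'stitqe'
i=6: prepend 't' → 'tstitqe'
i=7: prepend 'k' → 'ktstitqe'

'ktstitqe'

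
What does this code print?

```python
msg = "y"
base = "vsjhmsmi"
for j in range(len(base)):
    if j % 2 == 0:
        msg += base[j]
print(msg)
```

yvjmm

j=0: add 'v' → 'yv'
j=1: skip
j=2: add 'j' → 'yvj'
j=3: skip
j=4: add 'm' → 'yvjm'
j=5: skip
j=6: add 'm' → 'yvjmm'
j=7: skip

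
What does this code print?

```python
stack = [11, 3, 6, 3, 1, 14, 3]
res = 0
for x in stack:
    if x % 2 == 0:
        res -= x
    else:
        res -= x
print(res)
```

-41

x=11: not even, res = 0-11 = -11
x=3: not even, res = (-11)-3 = -14
x=6: even, res = (-14)-6 = -20
x=3: not even, res = (-20)-3 = -23
x=1: not even, res = (-23)-1 = -24
x=14: even, res = (-24)-14 = -38
x=3: not even, res = (-38)-3 = -41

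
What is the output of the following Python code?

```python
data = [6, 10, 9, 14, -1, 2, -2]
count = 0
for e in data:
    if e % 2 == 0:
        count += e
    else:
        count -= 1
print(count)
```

e=6: even, count = 0+6 = 6
e=10: even, count = 6+10 = 16
e=9: not even, count = 16-1 = 15
e=14: even, count = 15+14 = 29
e=-1: not even, count = 29-1 = 28
e=2: even, count = 28+2 = 30
e=-2: even, count = 30+(-2) = 28

28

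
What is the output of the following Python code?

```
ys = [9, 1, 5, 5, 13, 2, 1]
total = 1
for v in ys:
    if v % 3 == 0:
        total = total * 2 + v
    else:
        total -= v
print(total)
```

-16

v=9: %3==0, total = 1*2+9 = 11
v=1: not %3==0, total = 11-1 = 10
v=5: not %3==0, total = 10-5 = 5
v=5: not %3==0, total = 5-5 = 0
v=13: not %3==0, total = 0-13 = -13
v=2: not %3==0, total = (-13)-2 = -15
v=1: not %3==0, total = (-15)-1 = -16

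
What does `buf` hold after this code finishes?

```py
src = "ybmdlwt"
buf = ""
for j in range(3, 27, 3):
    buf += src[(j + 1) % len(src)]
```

j=3: add src[4]='l' → 'l'
j=6: add src[0]='y' → 'ly'
j=9: add src[3]='d' → 'lyd'
j=12: add src[6]='t' → 'lydt'
j=15: add src[2]='m' → 'lydtm'
j=18: add src[5]='w' → 'lydtmw'
j=21: add src[1]='b' → 'lydtmwb'
j=24: add src[4]='l' → 'lydtmwbl'

'lydtmwbl'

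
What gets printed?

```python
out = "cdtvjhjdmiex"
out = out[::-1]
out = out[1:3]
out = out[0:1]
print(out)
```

e

reverse → 'xeimdjhjvtdc'
slice [1:3] → 'ei'
slice [0:1] → 'e'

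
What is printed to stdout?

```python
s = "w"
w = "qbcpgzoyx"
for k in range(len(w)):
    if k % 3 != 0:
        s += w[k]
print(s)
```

wbcgzyx

k=0: skip
k=1: add 'b' → 'wb'
k=2: add 'c' → 'wbc'
k=3: skip
k=4: add 'g' → 'wbcg'
k=5: add 'z' → 'wbcgz'
k=6: skip
k=7: add 'y' → 'wbcgzy'
k=8: add 'x' → 'wbcgzyx'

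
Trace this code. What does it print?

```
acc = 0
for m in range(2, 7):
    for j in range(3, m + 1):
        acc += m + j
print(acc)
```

90

m=3,j=3: acc = 0+6 = 6
m=4,j=3: acc = 6+7 = 13
m=4,j=4: acc = 13+8 = 21
m=5,j=3: acc = 21+8 = 29
m=5,j=4: acc = 29+9 = 38
m=5,j=5: acc = 38+10 = 48
m=6,j=3: acc = 48+9 = 57
m=6,j=4: acc = 57+10 = 67
m=6,j=5: acc = 67+11 = 78
m=6,j=6: acc = 78+12 = 90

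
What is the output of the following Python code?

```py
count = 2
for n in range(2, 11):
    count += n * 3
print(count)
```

n=2: count = 2+2*3 = 8
n=3: count = 8+3*3 = 17
n=4: count = 17+4*3 = 29
n=5: count = 29+5*3 = 44
n=6: count = 44+6*3 = 62
n=7: count = 62+7*3 = 83
n=8: count = 83+8*3 = 107
n=9: count = 107+9*3 = 134
n=10: count = 134+10*3 = 164

164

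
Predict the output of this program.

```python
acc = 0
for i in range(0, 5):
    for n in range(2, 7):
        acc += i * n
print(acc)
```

200

i=0,n=2: acc = 0+0 = 0
i=0,n=3: acc = 0+0 = 0
i=0,n=4: acc = 0+0 = 0
i=0,n=5: acc = 0+0 = 0
i=0,n=6: acc = 0+0 = 0
i=1,n=2: acc = 0+2 = 2
i=1,n=3: acc = 2+3 = 5
i=1,n=4: acc = 5+4 = 9
i=1,n=5: acc = 9+5 = 14
i=1,n=6: acc = 14+6 = 20
i=2,n=2: acc = 20+4 = 24
i=2,n=3: acc = 24+6 = 30
i=2,n=4: acc = 30+8 = 38
i=2,n=5: acc = 38+10 = 48
i=2,n=6: acc = 48+12 = 60
i=3,n=2: acc = 60+6 = 66
i=3,n=3: acc = 66+9 = 75
i=3,n=4: acc = 75+12 = 87
i=3,n=5: acc = 87+15 = 102
i=3,n=6: acc = 102+18 = 120
i=4,n=2: acc = 120+8 = 128
i=4,n=3: acc = 128+12 = 140
i=4,n=4: acc = 140+16 = 156
i=4,n=5: acc = 156+20 = 176
i=4,n=6: acc = 176+24 = 200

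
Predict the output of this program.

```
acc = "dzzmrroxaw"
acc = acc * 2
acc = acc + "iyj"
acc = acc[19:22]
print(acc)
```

repeat ×2 → 'dzzmrroxawdzzmrroxaw'
+ 'iyj' → 'dzzmrroxawdzzmrroxawiyj'
slice [19:22] → 'wiy'

wiy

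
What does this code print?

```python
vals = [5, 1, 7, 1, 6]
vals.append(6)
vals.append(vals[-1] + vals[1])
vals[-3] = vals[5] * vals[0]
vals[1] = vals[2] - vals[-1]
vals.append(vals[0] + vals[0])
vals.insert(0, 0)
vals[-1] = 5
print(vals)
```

append 6 → [5, 1, 7, 1, 6, 6]
append vals[-1]+vals[1] = 6+1 = 7 → [5, 1, 7, 1, 6, 6, 7]
vals[-3] = vals[5]*vals[0] = 6*5 = 30 → [5, 1, 7, 1, 30, 6, 7]
vals[1] = vals[2]-vals[-1] = 7-7 = 0 → [5, 0, 7, 1, 30, 6, 7]
append vals[0]+vals[0] = 5+5 = 10 → [5, 0, 7, 1, 30, 6, 7, 10]
insert 0 at 0 → [0, 5, 0, 7, 1, 30, 6, 7, 10]
vals[-1] = 5 → [0, 5, 0, 7, 1, 30, 6, 7, 5]

[0, 5, 0, 7, 1, 30, 6, 7, 5]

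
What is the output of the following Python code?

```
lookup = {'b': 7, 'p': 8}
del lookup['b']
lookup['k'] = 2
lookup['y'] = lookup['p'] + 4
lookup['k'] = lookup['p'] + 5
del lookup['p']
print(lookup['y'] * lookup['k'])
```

156

del 'b' → {'p': 8}
lookup['k'] = 2 → {'p': 8, 'k': 2}
lookup['y'] = lookup['p']+4 = 12 → {'p': 8, 'k': 2, 'y': 12}
lookup['k'] = lookup['p']+5 = 13 → {'p': 8, 'k': 13, 'y': 12}
del 'p' → {'k': 13, 'y': 12}
lookup['y']*lookup['k'] = 12*13 = 156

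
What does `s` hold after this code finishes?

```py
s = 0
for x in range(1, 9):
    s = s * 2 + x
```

x=1: s = 0*2+1 = 1
x=2: s = 1*2+2 = 4
x=3: s = 4*2+3 = 11
x=4: s = 11*2+4 = 26
x=5: s = 26*2+5 = 57
x=6: s = 57*2+6 = 120
x=7: s = 120*2+7 = 247
x=8: s = 247*2+8 = 502

502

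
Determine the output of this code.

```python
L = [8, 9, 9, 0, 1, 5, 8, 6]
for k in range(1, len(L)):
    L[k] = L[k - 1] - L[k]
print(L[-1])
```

-30

k=1: L[1] = 8-9 = -1 → [8, -1, 9, 0, 1, 5, 8, 6]
k=2: L[2] = (-1)-9 = -10 → [8, -1, -10, 0, 1, 5, 8, 6]
k=3: L[3] = (-10)-0 = -10 → [8, -1, -10, -10, 1, 5, 8, 6]
k=4: L[4] = (-10)-1 = -11 → [8, -1, -10, -10, -11, 5, 8, 6]
k=5: L[5] = (-11)-5 = -16 → [8, -1, -10, -10, -11, -16, 8, 6]
k=6: L[6] = (-16)-8 = -24 → [8, -1, -10, -10, -11, -16, -24, 6]
k=7: L[7] = (-24)-6 = -30 → [8, -1, -10, -10, -11, -16, -24, -30]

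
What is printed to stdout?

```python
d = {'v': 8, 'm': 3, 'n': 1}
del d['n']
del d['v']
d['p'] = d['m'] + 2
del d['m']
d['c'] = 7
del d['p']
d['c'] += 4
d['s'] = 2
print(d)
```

del 'n' → {'v': 8, 'm': 3}
del 'v' → {'m': 3}
d['p'] = d['m']+2 = 5 → {'m': 3, 'p': 5}
del 'm' → {'p': 5}
d['c'] = 7 → {'p': 5, 'c': 7}
del 'p' → {'c': 7}
d['c'] = 7+4 = 11 → {'c': 11}
d['s'] = 2 → {'c': 11, 's': 2}

{'c': 11, 's': 2}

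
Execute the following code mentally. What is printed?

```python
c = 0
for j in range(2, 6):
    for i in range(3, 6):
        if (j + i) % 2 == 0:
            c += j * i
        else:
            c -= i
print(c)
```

64

j=2,i=3: odd sum, c = 0-3 = -3
j=2,i=4: even sum, c = (-3)+8 = 5
j=2,i=5: odd sum, c = 5-5 = 0
j=3,i=3: even sum, c = 0+9 = 9
j=3,i=4: odd sum, c = 9-4 = 5
j=3,i=5: even sum, c = 5+15 = 20
j=4,i=3: odd sum, c = 20-3 = 17
j=4,i=4: even sum, c = 17+16 = 33
j=4,i=5: odd sum, c = 33-5 = 28
j=5,i=3: even sum, c = 28+15 = 43
j=5,i=4: odd sum, c = 43-4 = 39
j=5,i=5: even sum, c = 39+25 = 64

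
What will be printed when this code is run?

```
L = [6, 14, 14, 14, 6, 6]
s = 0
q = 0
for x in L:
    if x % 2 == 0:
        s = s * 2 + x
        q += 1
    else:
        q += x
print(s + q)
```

x=6: even, s = 0*2+6 = 6; q=1
x=14: even, s = 6*2+14 = 26; q=2
x=14: even, s = 26*2+14 = 66; q=3
x=14: even, s = 66*2+14 = 146; q=4
x=6: even, s = 146*2+6 = 298; q=5
x=6: even, s = 298*2+6 = 602; q=6
s+q = 602+6 = 608

608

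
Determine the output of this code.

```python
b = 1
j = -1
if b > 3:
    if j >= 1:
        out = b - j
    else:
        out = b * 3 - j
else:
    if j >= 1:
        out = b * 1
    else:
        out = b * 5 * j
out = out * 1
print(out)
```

b=1, j=-1
b > 3 is False; j >= 1 is False
→ out = b * 5 * j = -5
out = (-5)*1 = -5

-5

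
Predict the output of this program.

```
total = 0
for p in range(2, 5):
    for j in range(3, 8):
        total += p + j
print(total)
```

120

p=2,j=3: total = 0+5 = 5
p=2,j=4: total = 5+6 = 11
p=2,j=5: total = 11+7 = 18
p=2,j=6: total = 18+8 = 26
p=2,j=7: total = 26+9 = 35
p=3,j=3: total = 35+6 = 41
p=3,j=4: total = 41+7 = 48
p=3,j=5: total = 48+8 = 56
p=3,j=6: total = 56+9 = 65
p=3,j=7: total = 65+10 = 75
p=4,j=3: total = 75+7 = 82
p=4,j=4: total = 82+8 = 90
p=4,j=5: total = 90+9 = 99
p=4,j=6: total = 99+10 = 109
p=4,j=7: total = 109+11 = 120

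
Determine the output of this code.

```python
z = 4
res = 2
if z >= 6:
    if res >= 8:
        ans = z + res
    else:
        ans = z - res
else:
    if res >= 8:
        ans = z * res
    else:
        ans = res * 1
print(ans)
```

2

z=4, res=2
z >= 6 is False; res >= 8 is False
→ ans = res * 1 = 2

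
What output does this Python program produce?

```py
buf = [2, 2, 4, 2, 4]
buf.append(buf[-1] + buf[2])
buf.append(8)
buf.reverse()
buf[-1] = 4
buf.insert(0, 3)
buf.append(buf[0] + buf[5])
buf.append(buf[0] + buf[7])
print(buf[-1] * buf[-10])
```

append buf[-1]+buf[2] = 4+4 = 8 → [2, 2, 4, 2, 4, 8]
append 8 → [2, 2, 4, 2, 4, 8, 8]
reverse → [8, 8, 4, 2, 4, 2, 2]
buf[-1] = 4 → [8, 8, 4, 2, 4, 2, 4]
insert 3 at 0 → [3, 8, 8, 4, 2, 4, 2, 4]
append buf[0]+buf[5] = 3+4 = 7 → [3, 8, 8, 4, 2, 4, 2, 4, 7]
append buf[0]+buf[7] = 3+4 = 7 → [3, 8, 8, 4, 2, 4, 2, 4, 7, 7]
buf[-1]*buf[-10] = 7*3 = 21

21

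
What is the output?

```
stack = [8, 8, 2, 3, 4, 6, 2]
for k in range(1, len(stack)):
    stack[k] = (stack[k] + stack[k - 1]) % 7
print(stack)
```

k=1: stack[1] = (8+8)%7 = 2 → [8, 2, 2, 3, 4, 6, 2]
k=2: stack[2] = (2+2)%7 = 4 → [8, 2, 4, 3, 4, 6, 2]
k=3: stack[3] = (3+4)%7 = 0 → [8, 2, 4, 0, 4, 6, 2]
k=4: stack[4] = (4+0)%7 = 4 → [8, 2, 4, 0, 4, 6, 2]
k=5: stack[5] = (6+4)%7 = 3 → [8, 2, 4, 0, 4, 3, 2]
k=6: stack[6] = (2+3)%7 = 5 → [8, 2, 4, 0, 4, 3, 5]

[8, 2, 4, 0, 4, 3, 5]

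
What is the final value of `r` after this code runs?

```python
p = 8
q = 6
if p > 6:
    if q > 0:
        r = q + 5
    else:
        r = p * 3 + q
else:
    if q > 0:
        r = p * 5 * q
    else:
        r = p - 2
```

11

p=8, q=6
p > 6 is True; q > 0 is True
→ r = q + 5 = 11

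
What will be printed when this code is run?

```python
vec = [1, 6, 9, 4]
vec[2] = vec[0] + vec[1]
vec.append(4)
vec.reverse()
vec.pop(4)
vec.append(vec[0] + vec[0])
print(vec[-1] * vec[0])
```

vec[2] = vec[0]+vec[1] = 1+6 = 7 → [1, 6, 7, 4]
append 4 → [1, 6, 7, 4, 4]
reverse → [4, 4, 7, 6, 1]
pop(4) removes 1 → [4, 4, 7, 6]
append vec[0]+vec[0] = 4+4 = 8 → [4, 4, 7, 6, 8]
vec[-1]*vec[0] = 8*4 = 32

32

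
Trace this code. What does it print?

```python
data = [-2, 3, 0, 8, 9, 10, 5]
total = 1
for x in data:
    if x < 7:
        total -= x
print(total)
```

x=-2: <7, total = 1-(-2) = 3
x=3: <7, total = 3-3 = 0
x=0: <7, total = 0-0 = 0
x=8: not <7
x=9: not <7
x=10: not <7
x=5: <7, total = 0-5 = -5

-5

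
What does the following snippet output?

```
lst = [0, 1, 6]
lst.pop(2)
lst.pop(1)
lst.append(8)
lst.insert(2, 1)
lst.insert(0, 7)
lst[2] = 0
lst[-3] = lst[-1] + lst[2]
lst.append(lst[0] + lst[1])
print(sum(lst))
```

pop(2) removes 6 → [0, 1]
pop(1) removes 1 → [0]
append 8 → [0, 8]
insert 1 at 2 → [0, 8, 1]
insert 7 at 0 → [7, 0, 8, 1]
lst[2] = 0 → [7, 0, 0, 1]
lst[-3] = lst[-1]+lst[2] = 1+0 = 1 → [7, 1, 0, 1]
append lst[0]+lst[1] = 7+1 = 8 → [7, 1, 0, 1, 8]
sum = 17

17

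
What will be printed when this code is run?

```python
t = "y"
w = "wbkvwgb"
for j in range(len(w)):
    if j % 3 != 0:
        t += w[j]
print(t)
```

j=0: skip
j=1: add 'b' → 'yb'
j=2: add 'k' → 'ybk'
j=3: skip
j=4: add 'w' → 'ybkw'
j=5: add 'g' → 'ybkwg'
j=6: skip

ybkwg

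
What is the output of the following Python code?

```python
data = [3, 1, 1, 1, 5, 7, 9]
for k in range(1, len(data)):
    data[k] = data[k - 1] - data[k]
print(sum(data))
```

-32

k=1: data[1] = 3-1 = 2 → [3, 2, 1, 1, 5, 7, 9]
k=2: data[2] = 2-1 = 1 → [3, 2, 1, 1, 5, 7, 9]
k=3: data[3] = 1-1 = 0 → [3, 2, 1, 0, 5, 7, 9]
k=4: data[4] = 0-5 = -5 → [3, 2, 1, 0, -5, 7, 9]
k=5: data[5] = (-5)-7 = -12 → [3, 2, 1, 0, -5, -12, 9]
k=6: data[6] = (-12)-9 = -21 → [3, 2, 1, 0, -5, -12, -21]
sum = -32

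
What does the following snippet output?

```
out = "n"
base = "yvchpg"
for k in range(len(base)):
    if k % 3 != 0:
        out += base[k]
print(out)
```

k=0: skip
k=1: add 'v' → 'nv'
k=2: add 'c' → 'nvc'
k=3: skip
k=4: add 'p' → 'nvcp'
k=5: add 'g' → 'nvcpg'

nvcpg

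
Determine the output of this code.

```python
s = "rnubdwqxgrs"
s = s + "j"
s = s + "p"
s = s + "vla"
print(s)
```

+ 'j' → 'rnubdwqxgrsj'
+ 'p' → 'rnubdwqxgrsjp'
+ 'vla' → 'rnubdwqxgrsjpvla'

rnubdwqxgrsjpvla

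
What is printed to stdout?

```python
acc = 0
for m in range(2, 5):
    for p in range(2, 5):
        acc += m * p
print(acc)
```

m=2,p=2: acc = 0+4 = 4
m=2,p=3: acc = 4+6 = 10
m=2,p=4: acc = 10+8 = 18
m=3,p=2: acc = 18+6 = 24
m=3,p=3: acc = 24+9 = 33
m=3,p=4: acc = 33+12 = 45
m=4,p=2: acc = 45+8 = 53
m=4,p=3: acc = 53+12 = 65
m=4,p=4: acc = 65+16 = 81

81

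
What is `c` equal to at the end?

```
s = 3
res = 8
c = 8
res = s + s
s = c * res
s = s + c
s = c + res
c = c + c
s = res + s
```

res = 3+3 = 6
s = 8*6 = 48
s = 48+8 = 56
s = 8+6 = 14
c = 8+8 = 16
s = 6+14 = 20

16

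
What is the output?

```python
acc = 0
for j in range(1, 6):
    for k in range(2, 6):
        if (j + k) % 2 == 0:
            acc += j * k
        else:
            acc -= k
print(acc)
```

j=1,k=2: odd sum, acc = 0-2 = -2
j=1,k=3: even sum, acc = (-2)+3 = 1
j=1,k=4: odd sum, acc = 1-4 = -3
j=1,k=5: even sum, acc = (-3)+5 = 2
j=2,k=2: even sum, acc = 2+4 = 6
j=2,k=3: odd sum, acc = 6-3 = 3
j=2,k=4: even sum, acc = 3+8 = 11
j=2,k=5: odd sum, acc = 11-5 = 6
j=3,k=2: odd sum, acc = 6-2 = 4
j=3,k=3: even sum, acc = 4+9 = 13
j=3,k=4: odd sum, acc = 13-4 = 9
j=3,k=5: even sum, acc = 9+15 = 24
j=4,k=2: even sum, acc = 24+8 = 32
j=4,k=3: odd sum, acc = 32-3 = 29
j=4,k=4: even sum, acc = 29+16 = 45
j=4,k=5: odd sum, acc = 45-5 = 40
j=5,k=2: odd sum, acc = 40-2 = 38
j=5,k=3: even sum, acc = 38+15 = 53
j=5,k=4: odd sum, acc = 53-4 = 49
j=5,k=5: even sum, acc = 49+25 = 74

74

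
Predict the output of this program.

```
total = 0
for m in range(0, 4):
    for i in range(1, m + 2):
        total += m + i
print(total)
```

m=0,i=1: total = 0+1 = 1
m=1,i=1: total = 1+2 = 3
m=1,i=2: total = 3+3 = 6
m=2,i=1: total = 6+3 = 9
m=2,i=2: total = 9+4 = 13
m=2,i=3: total = 13+5 = 18
m=3,i=1: total = 18+4 = 22
m=3,i=2: total = 22+5 = 27
m=3,i=3: total = 27+6 = 33
m=3,i=4: total = 33+7 = 40

40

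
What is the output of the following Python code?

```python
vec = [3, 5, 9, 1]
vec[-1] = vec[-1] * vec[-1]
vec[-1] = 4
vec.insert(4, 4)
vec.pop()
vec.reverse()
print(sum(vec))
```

21

vec[-1] = vec[-1]*vec[-1] = 1*1 = 1 → [3, 5, 9, 1]
vec[-1] = 4 → [3, 5, 9, 4]
insert 4 at 4 → [3, 5, 9, 4, 4]
pop() removes 4 → [3, 5, 9, 4]
reverse → [4, 9, 5, 3]
sum = 21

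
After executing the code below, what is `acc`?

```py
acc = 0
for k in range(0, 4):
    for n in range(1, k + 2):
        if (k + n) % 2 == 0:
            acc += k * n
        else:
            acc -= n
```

k=0,n=1: odd sum, acc = 0-1 = -1
k=1,n=1: even sum, acc = (-1)+1 = 0
k=1,n=2: odd sum, acc = 0-2 = -2
k=2,n=1: odd sum, acc = (-2)-1 = -3
k=2,n=2: even sum, acc = (-3)+4 = 1
k=2,n=3: odd sum, acc = 1-3 = -2
k=3,n=1: even sum, acc = (-2)+3 = 1
k=3,n=2: odd sum, acc = 1-2 = -1
k=3,n=3: even sum, acc = (-1)+9 = 8
k=3,n=4: odd sum, acc = 8-4 = 4

4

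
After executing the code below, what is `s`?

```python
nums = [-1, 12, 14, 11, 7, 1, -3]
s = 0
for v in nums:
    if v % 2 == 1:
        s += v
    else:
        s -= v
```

-11

v=-1: odd, s = 0+(-1) = -1
v=12: not odd, s = (-1)-12 = -13
v=14: not odd, s = (-13)-14 = -27
v=11: odd, s = (-27)+11 = -16
v=7: odd, s = (-16)+7 = -9
v=1: odd, s = (-9)+1 = -8
v=-3: odd, s = (-8)+(-3) = -11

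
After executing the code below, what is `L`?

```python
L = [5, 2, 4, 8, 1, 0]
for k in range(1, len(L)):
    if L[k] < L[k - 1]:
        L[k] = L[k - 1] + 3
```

k=1: 2<5, L[1] = 5+3 = 8 → [5, 8, 4, 8, 1, 0]
k=2: 4<8, L[2] = 8+3 = 11 → [5, 8, 11, 8, 1, 0]
k=3: 8<11, L[3] = 11+3 = 14 → [5, 8, 11, 14, 1, 0]
k=4: 1<14, L[4] = 14+3 = 17 → [5, 8, 11, 14, 17, 0]
k=5: 0<17, L[5] = 17+3 = 20 → [5, 8, 11, 14, 17, 20]

[5, 8, 11, 14, 17, 20]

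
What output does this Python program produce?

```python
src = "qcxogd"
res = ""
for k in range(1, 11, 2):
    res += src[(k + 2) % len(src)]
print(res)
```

k=1: add src[3]='o' → 'o'
k=3: add src[5]='d' → 'od'
k=5: add src[1]='c' → 'odc'
k=7: add src[3]='o' → 'odco'
k=9: add src[5]='d' → 'odcod'

odcod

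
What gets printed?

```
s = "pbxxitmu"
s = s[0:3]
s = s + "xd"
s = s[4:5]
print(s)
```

d

slice [0:3] → 'pbx'
+ 'xd' → 'pbxxd'
slice [4:5] → 'd'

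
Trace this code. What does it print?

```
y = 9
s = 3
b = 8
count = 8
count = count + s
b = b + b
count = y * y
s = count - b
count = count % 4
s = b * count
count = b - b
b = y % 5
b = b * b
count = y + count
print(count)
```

9

count = 8+3 = 11
b = 8+8 = 16
count = 9*9 = 81
s = 81-16 = 65
count = 81%4 = 1
s = 16*1 = 16
count = 16-16 = 0
b = 9%5 = 4
b = 4*4 = 16
count = 9+0 = 9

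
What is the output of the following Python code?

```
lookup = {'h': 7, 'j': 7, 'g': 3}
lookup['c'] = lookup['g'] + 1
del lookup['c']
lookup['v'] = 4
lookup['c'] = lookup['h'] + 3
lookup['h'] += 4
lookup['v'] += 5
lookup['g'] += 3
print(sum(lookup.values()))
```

lookup['c'] = lookup['g']+1 = 4 → {'h': 7, 'j': 7, 'g': 3, 'c': 4}
del 'c' → {'h': 7, 'j': 7, 'g': 3}
lookup['v'] = 4 → {'h': 7, 'j': 7, 'g': 3, 'v': 4}
lookup['c'] = lookup['h']+3 = 10 → {'h': 7, 'j': 7, 'g': 3, 'v': 4, 'c': 10}
lookup['h'] = 7+4 = 11 → {'h': 11, 'j': 7, 'g': 3, 'v': 4, 'c': 10}
lookup['v'] = 4+5 = 9 → {'h': 11, 'j': 7, 'g': 3, 'v': 9, 'c': 10}
lookup['g'] = 3+3 = 6 → {'h': 11, 'j': 7, 'g': 6, 'v': 9, 'c': 10}
sum of values = 43

43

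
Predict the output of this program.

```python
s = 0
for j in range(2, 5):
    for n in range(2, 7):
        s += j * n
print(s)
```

180

j=2,n=2: s = 0+4 = 4
j=2,n=3: s = 4+6 = 10
j=2,n=4: s = 10+8 = 18
j=2,n=5: s = 18+10 = 28
j=2,n=6: s = 28+12 = 40
j=3,n=2: s = 40+6 = 46
j=3,n=3: s = 46+9 = 55
j=3,n=4: s = 55+12 = 67
j=3,n=5: s = 67+15 = 82
j=3,n=6: s = 82+18 = 100
j=4,n=2: s = 100+8 = 108
j=4,n=3: s = 108+12 = 120
j=4,n=4: s = 120+16 = 136
j=4,n=5: s = 136+20 = 156
j=4,n=6: s = 156+24 = 180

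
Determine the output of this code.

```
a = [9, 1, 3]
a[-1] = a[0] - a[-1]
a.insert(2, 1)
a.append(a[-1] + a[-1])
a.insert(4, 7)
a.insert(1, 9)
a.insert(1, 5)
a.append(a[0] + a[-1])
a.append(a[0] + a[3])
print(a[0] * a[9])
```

90

a[-1] = a[0]-a[-1] = 9-3 = 6 → [9, 1, 6]
insert 1 at 2 → [9, 1, 1, 6]
append a[-1]+a[-1] = 6+6 = 12 → [9, 1, 1, 6, 12]
insert 7 at 4 → [9, 1, 1, 6, 7, 12]
insert 9 at 1 → [9, 9, 1, 1, 6, 7, 12]
insert 5 at 1 → [9, 5, 9, 1, 1, 6, 7, 12]
append a[0]+a[-1] = 9+12 = 21 → [9, 5, 9, 1, 1, 6, 7, 12, 21]
append a[0]+a[3] = 9+1 = 10 → [9, 5, 9, 1, 1, 6, 7, 12, 21, 10]
a[0]*a[9] = 9*10 = 90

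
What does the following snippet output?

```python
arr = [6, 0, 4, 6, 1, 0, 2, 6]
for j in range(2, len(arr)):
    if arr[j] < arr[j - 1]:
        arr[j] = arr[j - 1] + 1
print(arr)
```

[6, 0, 4, 6, 7, 8, 9, 10]

j=2: 4>=0, unchanged → [6, 0, 4, 6, 1, 0, 2, 6]
j=3: 6>=4, unchanged → [6, 0, 4, 6, 1, 0, 2, 6]
j=4: 1<6, arr[4] = 6+1 = 7 → [6, 0, 4, 6, 7, 0, 2, 6]
j=5: 0<7, arr[5] = 7+1 = 8 → [6, 0, 4, 6, 7, 8, 2, 6]
j=6: 2<8, arr[6] = 8+1 = 9 → [6, 0, 4, 6, 7, 8, 9, 6]
j=7: 6<9, arr[7] = 9+1 = 10 → [6, 0, 4, 6, 7, 8, 9, 10]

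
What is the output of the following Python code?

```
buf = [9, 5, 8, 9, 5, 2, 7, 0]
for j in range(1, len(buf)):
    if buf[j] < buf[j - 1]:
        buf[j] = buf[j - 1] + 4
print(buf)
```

j=1: 5<9, buf[1] = 9+4 = 13 → [9, 13, 8, 9, 5, 2, 7, 0]
j=2: 8<13, buf[2] = 13+4 = 17 → [9, 13, 17, 9, 5, 2, 7, 0]
j=3: 9<17, buf[3] = 17+4 = 21 → [9, 13, 17, 21, 5, 2, 7, 0]
j=4: 5<21, buf[4] = 21+4 = 25 → [9, 13, 17, 21, 25, 2, 7, 0]
j=5: 2<25, buf[5] = 25+4 = 29 → [9, 13, 17, 21, 25, 29, 7, 0]
j=6: 7<29, buf[6] = 29+4 = 33 → [9, 13, 17, 21, 25, 29, 33, 0]
j=7: 0<33, buf[7] = 33+4 = 37 → [9, 13, 17, 21, 25, 29, 33, 37]

[9, 13, 17, 21, 25, 29, 33, 37]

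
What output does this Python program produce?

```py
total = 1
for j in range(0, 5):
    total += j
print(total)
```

j=0: total = 1+0 = 1
j=1: total = 1+1 = 2
j=2: total = 2+2 = 4
j=3: total = 4+3 = 7
j=4: total = 7+4 = 11

11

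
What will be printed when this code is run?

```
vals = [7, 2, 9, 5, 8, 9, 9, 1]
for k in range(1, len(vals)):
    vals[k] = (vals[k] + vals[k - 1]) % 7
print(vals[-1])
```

k=1: vals[1] = (2+7)%7 = 2 → [7, 2, 9, 5, 8, 9, 9, 1]
k=2: vals[2] = (9+2)%7 = 4 → [7, 2, 4, 5, 8, 9, 9, 1]
k=3: vals[3] = (5+4)%7 = 2 → [7, 2, 4, 2, 8, 9, 9, 1]
k=4: vals[4] = (8+2)%7 = 3 → [7, 2, 4, 2, 3, 9, 9, 1]
k=5: vals[5] = (9+3)%7 = 5 → [7, 2, 4, 2, 3, 5, 9, 1]
k=6: vals[6] = (9+5)%7 = 0 → [7, 2, 4, 2, 3, 5, 0, 1]
k=7: vals[7] = (1+0)%7 = 1 → [7, 2, 4, 2, 3, 5, 0, 1]

1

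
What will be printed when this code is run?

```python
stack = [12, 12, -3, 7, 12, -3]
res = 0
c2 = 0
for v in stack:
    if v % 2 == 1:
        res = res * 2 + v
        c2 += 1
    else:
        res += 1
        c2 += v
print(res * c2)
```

663

v=12: not odd, res = 0+1 = 1; c2=12
v=12: not odd, res = 1+1 = 2; c2=24
v=-3: odd, res = 2*2+(-3) = 1; c2=25
v=7: odd, res = 1*2+7 = 9; c2=26
v=12: not odd, res = 9+1 = 10; c2=38
v=-3: odd, res = 10*2+(-3) = 17; c2=39
res*c2 = 17*39 = 663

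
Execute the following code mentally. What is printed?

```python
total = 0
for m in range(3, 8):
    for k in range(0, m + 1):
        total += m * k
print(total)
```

455

m=3,k=0: total = 0+0 = 0
m=3,k=1: total = 0+3 = 3
m=3,k=2: total = 3+6 = 9
m=3,k=3: total = 9+9 = 18
m=4,k=0: total = 18+0 = 18
m=4,k=1: total = 18+4 = 22
m=4,k=2: total = 22+8 = 30
m=4,k=3: total = 30+12 = 42
m=4,k=4: total = 42+16 = 58
m=5,k=0: total = 58+0 = 58
m=5,k=1: total = 58+5 = 63
m=5,k=2: total = 63+10 = 73
m=5,k=3: total = 73+15 = 88
m=5,k=4: total = 88+20 = 108
m=5,k=5: total = 108+25 = 133
m=6,k=0: total = 133+0 = 133
m=6,k=1: total = 133+6 = 139
m=6,k=2: total = 139+12 = 151
m=6,k=3: total = 151+18 = 169
m=6,k=4: total = 169+24 = 193
m=6,k=5: total = 193+30 = 223
m=6,k=6: total = 223+36 = 259
m=7,k=0: total = 259+0 = 259
m=7,k=1: total = 259+7 = 266
m=7,k=2: total = 266+14 = 280
m=7,k=3: total = 280+21 = 301
m=7,k=4: total = 301+28 = 329
m=7,k=5: total = 329+35 = 364
m=7,k=6: total = 364+42 = 406
m=7,k=7: total = 406+49 = 455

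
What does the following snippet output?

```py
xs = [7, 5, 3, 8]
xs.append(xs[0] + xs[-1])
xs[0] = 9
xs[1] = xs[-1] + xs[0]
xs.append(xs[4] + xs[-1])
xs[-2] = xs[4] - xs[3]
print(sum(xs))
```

81

append xs[0]+xs[-1] = 7+8 = 15 → [7, 5, 3, 8, 15]
xs[0] = 9 → [9, 5, 3, 8, 15]
xs[1] = xs[-1]+xs[0] = 15+9 = 24 → [9, 24, 3, 8, 15]
append xs[4]+xs[-1] = 15+15 = 30 → [9, 24, 3, 8, 15, 30]
xs[-2] = xs[4]-xs[3] = 15-8 = 7 → [9, 24, 3, 8, 7, 30]
sum = 81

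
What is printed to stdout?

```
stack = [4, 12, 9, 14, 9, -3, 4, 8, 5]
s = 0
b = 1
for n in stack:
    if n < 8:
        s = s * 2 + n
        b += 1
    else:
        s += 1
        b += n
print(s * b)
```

n=4: <8, s = 0*2+4 = 4; b=2
n=12: not <8, s = 4+1 = 5; b=14
n=9: not <8, s = 5+1 = 6; b=23
n=14: not <8, s = 6+1 = 7; b=37
n=9: not <8, s = 7+1 = 8; b=46
n=-3: <8, s = 8*2+(-3) = 13; b=47
n=4: <8, s = 13*2+4 = 30; b=48
n=8: not <8, s = 30+1 = 31; b=56
n=5: <8, s = 31*2+5 = 67; b=57
s*b = 67*57 = 3819

3819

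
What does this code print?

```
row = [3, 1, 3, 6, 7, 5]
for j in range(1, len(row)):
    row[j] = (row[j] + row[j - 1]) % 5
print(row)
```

j=1: row[1] = (1+3)%5 = 4 → [3, 4, 3, 6, 7, 5]
j=2: row[2] = (3+4)%5 = 2 → [3, 4, 2, 6, 7, 5]
j=3: row[3] = (6+2)%5 = 3 → [3, 4, 2, 3, 7, 5]
j=4: row[4] = (7+3)%5 = 0 → [3, 4, 2, 3, 0, 5]
j=5: row[5] = (5+0)%5 = 0 → [3, 4, 2, 3, 0, 0]

[3, 4, 2, 3, 0, 0]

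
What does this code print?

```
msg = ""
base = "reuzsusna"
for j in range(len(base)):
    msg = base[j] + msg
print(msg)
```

j=0: prepend 'r' → 'r'
j=1: prepend 'e' → 'er'
j=2: prepend 'u' → 'uer'
j=3: prepend 'z' → 'zuer'
j=4: prepend 's' → 'szuer'
j=5: prepend 'u' → 'uszuer'
j=6: prepend 's' → 'suszuer'
j=7: prepend 'n' → 'nsuszuer'
j=8: prepend 'a' → 'ansuszuer'

ansuszuer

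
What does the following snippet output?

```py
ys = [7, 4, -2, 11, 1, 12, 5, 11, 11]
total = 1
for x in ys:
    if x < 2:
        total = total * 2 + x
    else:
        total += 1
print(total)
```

x=7: not <2, total = 1+1 = 2
x=4: not <2, total = 2+1 = 3
x=-2: <2, total = 3*2+(-2) = 4
x=11: not <2, total = 4+1 = 5
x=1: <2, total = 5*2+1 = 11
x=12: not <2, total = 11+1 = 12
x=5: not <2, total = 12+1 = 13
x=11: not <2, total = 13+1 = 14
x=11: not <2, total = 14+1 = 15

15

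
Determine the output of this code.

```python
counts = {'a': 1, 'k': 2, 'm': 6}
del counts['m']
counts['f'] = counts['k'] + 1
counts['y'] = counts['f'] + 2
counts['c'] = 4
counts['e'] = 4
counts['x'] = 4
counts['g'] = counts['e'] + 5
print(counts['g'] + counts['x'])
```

13

del 'm' → {'a': 1, 'k': 2}
counts['f'] = counts['k']+1 = 3 → {'a': 1, 'k': 2, 'f': 3}
counts['y'] = counts['f']+2 = 5 → {'a': 1, 'k': 2, 'f': 3, 'y': 5}
counts['c'] = 4 → {'a': 1, 'k': 2, 'f': 3, 'y': 5, 'c': 4}
counts['e'] = 4 → {'a': 1, 'k': 2, 'f': 3, 'y': 5, 'c': 4, 'e': 4}
counts['x'] = 4 → {'a': 1, 'k': 2, 'f': 3, 'y': 5, 'c': 4, 'e': 4, 'x': 4}
counts['g'] = counts['e']+5 = 9 → {'a': 1, 'k': 2, 'f': 3, 'y': 5, 'c': 4, 'e': 4, 'x': 4, 'g': 9}
counts['g']+counts['x'] = 9+4 = 13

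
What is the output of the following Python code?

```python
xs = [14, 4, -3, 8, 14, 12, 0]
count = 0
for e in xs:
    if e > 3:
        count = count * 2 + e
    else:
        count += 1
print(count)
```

337

e=14: >3, count = 0*2+14 = 14
e=4: >3, count = 14*2+4 = 32
e=-3: not >3, count = 32+1 = 33
e=8: >3, count = 33*2+8 = 74
e=14: >3, count = 74*2+14 = 162
e=12: >3, count = 162*2+12 = 336
e=0: not >3, count = 336+1 = 337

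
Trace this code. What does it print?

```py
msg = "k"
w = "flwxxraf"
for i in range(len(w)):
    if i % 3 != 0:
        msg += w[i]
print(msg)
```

klwxrf

i=0: skip
i=1: add 'l' → 'kl'
i=2: add 'w' → 'klw'
i=3: skip
i=4: add 'x' → 'klwx'
i=5: add 'r' → 'klwxr'
i=6: skip
i=7: add 'f' → 'klwxrf'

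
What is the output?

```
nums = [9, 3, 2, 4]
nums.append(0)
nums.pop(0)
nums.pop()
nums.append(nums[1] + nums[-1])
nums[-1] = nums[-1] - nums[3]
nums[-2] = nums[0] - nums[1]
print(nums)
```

append 0 → [9, 3, 2, 4, 0]
pop(0) removes 9 → [3, 2, 4, 0]
pop() removes 0 → [3, 2, 4]
append nums[1]+nums[-1] = 2+4 = 6 → [3, 2, 4, 6]
nums[-1] = nums[-1]-nums[3] = 6-6 = 0 → [3, 2, 4, 0]
nums[-2] = nums[0]-nums[1] = 3-2 = 1 → [3, 2, 1, 0]

[3, 2, 1, 0]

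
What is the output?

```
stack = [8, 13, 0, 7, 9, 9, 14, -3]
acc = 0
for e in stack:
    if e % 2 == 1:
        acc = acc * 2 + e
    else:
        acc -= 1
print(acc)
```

e=8: not odd, acc = 0-1 = -1
e=13: odd, acc = (-1)*2+13 = 11
e=0: not odd, acc = 11-1 = 10
e=7: odd, acc = 10*2+7 = 27
e=9: odd, acc = 27*2+9 = 63
e=9: odd, acc = 63*2+9 = 135
e=14: not odd, acc = 135-1 = 134
e=-3: odd, acc = 134*2+(-3) = 265

265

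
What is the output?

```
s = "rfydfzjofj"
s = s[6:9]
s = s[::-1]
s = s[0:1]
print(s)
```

f

slice [6:9] → 'jof'
reverse → 'foj'
slice [0:1] → 'f'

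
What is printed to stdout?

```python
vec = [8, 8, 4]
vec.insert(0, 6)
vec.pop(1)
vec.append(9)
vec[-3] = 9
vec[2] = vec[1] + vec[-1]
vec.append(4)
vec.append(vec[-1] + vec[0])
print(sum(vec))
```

56

insert 6 at 0 → [6, 8, 8, 4]
pop(1) removes 8 → [6, 8, 4]
append 9 → [6, 8, 4, 9]
vec[-3] = 9 → [6, 9, 4, 9]
vec[2] = vec[1]+vec[-1] = 9+9 = 18 → [6, 9, 18, 9]
append 4 → [6, 9, 18, 9, 4]
append vec[-1]+vec[0] = 4+6 = 10 → [6, 9, 18, 9, 4, 10]
sum = 56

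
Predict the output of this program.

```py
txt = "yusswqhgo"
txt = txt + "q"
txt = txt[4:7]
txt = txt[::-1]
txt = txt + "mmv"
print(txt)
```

+ 'q' → 'yusswqhgoq'
slice [4:7] → 'wqh'
reverse → 'hqw'
+ 'mmv' → 'hqwmmv'

hqwmmv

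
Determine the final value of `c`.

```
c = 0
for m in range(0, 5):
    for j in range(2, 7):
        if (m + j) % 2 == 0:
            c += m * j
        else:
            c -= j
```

56

m=0,j=2: even sum, c = 0+0 = 0
m=0,j=3: odd sum, c = 0-3 = -3
m=0,j=4: even sum, c = (-3)+0 = -3
m=0,j=5: odd sum, c = (-3)-5 = -8
m=0,j=6: even sum, c = (-8)+0 = -8
m=1,j=2: odd sum, c = (-8)-2 = -10
m=1,j=3: even sum, c = (-10)+3 = -7
m=1,j=4: odd sum, c = (-7)-4 = -11
m=1,j=5: even sum, c = (-11)+5 = -6
m=1,j=6: odd sum, c = (-6)-6 = -12
m=2,j=2: even sum, c = (-12)+4 = -8
m=2,j=3: odd sum, c = (-8)-3 = -11
m=2,j=4: even sum, c = (-11)+8 = -3
m=2,j=5: odd sum, c = (-3)-5 = -8
m=2,j=6: even sum, c = (-8)+12 = 4
m=3,j=2: odd sum, c = 4-2 = 2
m=3,j=3: even sum, c = 2+9 = 11
m=3,j=4: odd sum, c = 11-4 = 7
m=3,j=5: even sum, c = 7+15 = 22
m=3,j=6: odd sum, c = 22-6 = 16
m=4,j=2: even sum, c = 16+8 = 24
m=4,j=3: odd sum, c = 24-3 = 21
m=4,j=4: even sum, c = 21+16 = 37
m=4,j=5: odd sum, c = 37-5 = 32
m=4,j=6: even sum, c = 32+24 = 56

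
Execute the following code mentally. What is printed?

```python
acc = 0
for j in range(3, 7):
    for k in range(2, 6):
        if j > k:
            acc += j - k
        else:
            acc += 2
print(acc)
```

32

j=3,k=2: 3>2, acc = 0+1 = 1
j=3,k=3: not 3>3, acc = 1+2 = 3
j=3,k=4: not 3>4, acc = 3+2 = 5
j=3,k=5: not 3>5, acc = 5+2 = 7
j=4,k=2: 4>2, acc = 7+2 = 9
j=4,k=3: 4>3, acc = 9+1 = 10
j=4,k=4: not 4>4, acc = 10+2 = 12
j=4,k=5: not 4>5, acc = 12+2 = 14
j=5,k=2: 5>2, acc = 14+3 = 17
j=5,k=3: 5>3, acc = 17+2 = 19
j=5,k=4: 5>4, acc = 19+1 = 20
j=5,k=5: not 5>5, acc = 20+2 = 22
j=6,k=2: 6>2, acc = 22+4 = 26
j=6,k=3: 6>3, acc = 26+3 = 29
j=6,k=4: 6>4, acc = 29+2 = 31
j=6,k=5: 6>5, acc = 31+1 = 32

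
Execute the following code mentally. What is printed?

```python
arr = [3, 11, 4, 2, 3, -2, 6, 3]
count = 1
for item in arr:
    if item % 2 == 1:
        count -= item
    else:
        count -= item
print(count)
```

item=3: odd, count = 1-3 = -2
item=11: odd, count = (-2)-11 = -13
item=4: not odd, count = (-13)-4 = -17
item=2: not odd, count = (-17)-2 = -19
item=3: odd, count = (-19)-3 = -22
item=-2: not odd, count = (-22)-(-2) = -20
item=6: not odd, count = (-20)-6 = -26
item=3: odd, count = (-26)-3 = -29

-29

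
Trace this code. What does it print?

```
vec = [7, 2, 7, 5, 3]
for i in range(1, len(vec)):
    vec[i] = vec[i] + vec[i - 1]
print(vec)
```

i=1: vec[1] = 2+7 = 9 → [7, 9, 7, 5, 3]
i=2: vec[2] = 7+9 = 16 → [7, 9, 16, 5, 3]
i=3: vec[3] = 5+16 = 21 → [7, 9, 16, 21, 3]
i=4: vec[4] = 3+21 = 24 → [7, 9, 16, 21, 24]

[7, 9, 16, 21, 24]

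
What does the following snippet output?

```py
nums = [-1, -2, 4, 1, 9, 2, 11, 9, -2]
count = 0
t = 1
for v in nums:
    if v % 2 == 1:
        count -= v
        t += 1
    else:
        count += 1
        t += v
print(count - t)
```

v=-1: odd, count = 0-(-1) = 1; t=2
v=-2: not odd, count = 1+1 = 2; t=0
v=4: not odd, count = 2+1 = 3; t=4
v=1: odd, count = 3-1 = 2; t=5
v=9: odd, count = 2-9 = -7; t=6
v=2: not odd, count = (-7)+1 = -6; t=8
v=11: odd, count = (-6)-11 = -17; t=9
v=9: odd, count = (-17)-9 = -26; t=10
v=-2: not odd, count = (-26)+1 = -25; t=8
count-t = (-25)-8 = -33

-33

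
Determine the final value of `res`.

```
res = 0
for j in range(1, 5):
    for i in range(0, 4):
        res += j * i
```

j=1,i=0: res = 0+0 = 0
j=1,i=1: res = 0+1 = 1
j=1,i=2: res = 1+2 = 3
j=1,i=3: res = 3+3 = 6
j=2,i=0: res = 6+0 = 6
j=2,i=1: res = 6+2 = 8
j=2,i=2: res = 8+4 = 12
j=2,i=3: res = 12+6 = 18
j=3,i=0: res = 18+0 = 18
j=3,i=1: res = 18+3 = 21
j=3,i=2: res = 21+6 = 27
j=3,i=3: res = 27+9 = 36
j=4,i=0: res = 36+0 = 36
j=4,i=1: res = 36+4 = 40
j=4,i=2: res = 40+8 = 48
j=4,i=3: res = 48+12 = 60

60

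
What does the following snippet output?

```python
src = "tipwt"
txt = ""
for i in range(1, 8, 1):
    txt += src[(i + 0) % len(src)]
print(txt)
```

i=1: add src[1]='i' → 'i'
i=2: add src[2]='p' → 'ip'
i=3: add src[3]='w' → 'ipw'
i=4: add src[4]='t' → 'ipwt'
i=5: add src[0]='t' → 'ipwtt'
i=6: add src[1]='i' → 'ipwtti'
i=7: add src[2]='p' → 'ipwttip'

ipwttip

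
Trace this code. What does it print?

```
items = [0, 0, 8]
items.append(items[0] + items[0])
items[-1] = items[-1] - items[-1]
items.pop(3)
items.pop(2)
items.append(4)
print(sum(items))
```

append items[0]+items[0] = 0+0 = 0 → [0, 0, 8, 0]
items[-1] = items[-1]-items[-1] = 0-0 = 0 → [0, 0, 8, 0]
pop(3) removes 0 → [0, 0, 8]
pop(2) removes 8 → [0, 0]
append 4 → [0, 0, 4]
sum = 4

4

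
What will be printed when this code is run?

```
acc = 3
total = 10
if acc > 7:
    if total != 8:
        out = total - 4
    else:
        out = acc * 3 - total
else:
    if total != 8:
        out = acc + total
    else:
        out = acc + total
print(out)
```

acc=3, total=10
acc > 7 is False; total != 8 is True
→ out = acc + total = 13

13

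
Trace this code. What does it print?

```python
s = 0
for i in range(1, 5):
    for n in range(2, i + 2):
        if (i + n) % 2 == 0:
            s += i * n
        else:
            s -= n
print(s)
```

18

i=1,n=2: odd sum, s = 0-2 = -2
i=2,n=2: even sum, s = (-2)+4 = 2
i=2,n=3: odd sum, s = 2-3 = -1
i=3,n=2: odd sum, s = (-1)-2 = -3
i=3,n=3: even sum, s = (-3)+9 = 6
i=3,n=4: odd sum, s = 6-4 = 2
i=4,n=2: even sum, s = 2+8 = 10
i=4,n=3: odd sum, s = 10-3 = 7
i=4,n=4: even sum, s = 7+16 = 23
i=4,n=5: odd sum, s = 23-5 = 18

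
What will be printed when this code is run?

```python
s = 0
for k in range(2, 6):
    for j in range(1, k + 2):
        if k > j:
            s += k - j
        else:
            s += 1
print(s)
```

28

k=2,j=1: 2>1, s = 0+1 = 1
k=2,j=2: not 2>2, s = 1+1 = 2
k=2,j=3: not 2>3, s = 2+1 = 3
k=3,j=1: 3>1, s = 3+2 = 5
k=3,j=2: 3>2, s = 5+1 = 6
k=3,j=3: not 3>3, s = 6+1 = 7
k=3,j=4: not 3>4, s = 7+1 = 8
k=4,j=1: 4>1, s = 8+3 = 11
k=4,j=2: 4>2, s = 11+2 = 13
k=4,j=3: 4>3, s = 13+1 = 14
k=4,j=4: not 4>4, s = 14+1 = 15
k=4,j=5: not 4>5, s = 15+1 = 16
k=5,j=1: 5>1, s = 16+4 = 20
k=5,j=2: 5>2, s = 20+3 = 23
k=5,j=3: 5>3, s = 23+2 = 25
k=5,j=4: 5>4, s = 25+1 = 26
k=5,j=5: not 5>5, s = 26+1 = 27
k=5,j=6: not 5>6, s = 27+1 = 28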